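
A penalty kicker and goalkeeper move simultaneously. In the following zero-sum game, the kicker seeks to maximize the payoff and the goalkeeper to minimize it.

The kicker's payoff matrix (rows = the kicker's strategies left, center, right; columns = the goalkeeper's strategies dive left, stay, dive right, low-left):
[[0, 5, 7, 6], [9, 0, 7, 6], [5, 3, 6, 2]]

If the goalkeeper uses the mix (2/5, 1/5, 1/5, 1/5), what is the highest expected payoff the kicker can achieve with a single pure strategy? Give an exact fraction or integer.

31/5

left: (0)·(2/5) + (5)·(1/5) + (7)·(1/5) + (6)·(1/5) = 18/5.
center: (9)·(2/5) + (0)·(1/5) + (7)·(1/5) + (6)·(1/5) = 31/5.
right: (5)·(2/5) + (3)·(1/5) + (6)·(1/5) + (2)·(1/5) = 21/5.
The best pure response is center with expected payoff 31/5.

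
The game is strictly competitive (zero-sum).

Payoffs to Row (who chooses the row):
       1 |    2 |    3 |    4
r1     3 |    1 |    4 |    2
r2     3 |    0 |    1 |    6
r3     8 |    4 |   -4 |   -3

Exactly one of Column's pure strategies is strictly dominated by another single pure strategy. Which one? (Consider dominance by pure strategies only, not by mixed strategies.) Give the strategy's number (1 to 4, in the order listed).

Column prefers columns that give Row less. Compare 1 with 2: 1 < 3, 0 < 3, 4 < 8.
So 2 strictly dominates 1 for Column; 1 is strictly dominated.

1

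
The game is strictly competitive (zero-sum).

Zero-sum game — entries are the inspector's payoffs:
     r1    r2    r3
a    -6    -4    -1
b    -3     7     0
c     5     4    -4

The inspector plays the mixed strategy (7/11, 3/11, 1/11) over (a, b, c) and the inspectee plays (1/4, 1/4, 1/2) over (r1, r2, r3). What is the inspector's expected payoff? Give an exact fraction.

Against (1/4, 1/4, 1/2), each row's expected payoff is a: -3; b: 1; c: 1/4.
Taking the (7/11, 3/11, 1/11)-weighted average: (7/11)·(-3) + (3/11)·(1) + (1/11)·(1/4) = -71/44.

-71/44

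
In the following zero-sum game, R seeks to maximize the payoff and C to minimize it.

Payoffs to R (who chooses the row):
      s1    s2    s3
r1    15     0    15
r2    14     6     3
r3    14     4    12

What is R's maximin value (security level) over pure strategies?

The worst-case payoff for each row is r1: 0, r2: 3, r3: 4.
The best of these is 4.

4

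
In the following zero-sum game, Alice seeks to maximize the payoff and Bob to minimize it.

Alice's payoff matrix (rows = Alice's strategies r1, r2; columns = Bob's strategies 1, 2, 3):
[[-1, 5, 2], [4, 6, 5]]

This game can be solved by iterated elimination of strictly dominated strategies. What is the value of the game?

Column 2 is strictly dominated by 1 for Bob (-1<5, 4<6); eliminate 2.
Row r1 is strictly dominated by row r2 (4>-1, 5>2); eliminate r1.
Column 3 is strictly dominated by 1 for Bob (4<5); eliminate 3.
Only (r2, 1) remains, with payoff 4.

4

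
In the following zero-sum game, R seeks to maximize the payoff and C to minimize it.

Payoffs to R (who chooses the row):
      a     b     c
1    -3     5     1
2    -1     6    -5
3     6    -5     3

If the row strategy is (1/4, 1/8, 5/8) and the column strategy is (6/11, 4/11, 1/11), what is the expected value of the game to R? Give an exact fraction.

Against (6/11, 4/11, 1/11), each row's expected payoff is 1: 3/11; 2: 13/11; 3: 19/11.
Taking the (1/4, 1/8, 5/8)-weighted average: (1/4)·(3/11) + (1/8)·(13/11) + (5/8)·(19/11) = 57/44.

57/44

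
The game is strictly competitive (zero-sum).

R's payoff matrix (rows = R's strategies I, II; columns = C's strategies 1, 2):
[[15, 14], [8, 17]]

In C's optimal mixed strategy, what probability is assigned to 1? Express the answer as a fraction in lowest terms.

3/10

Row minima are 14 and 8, so R's maximin is 14; column maxima are 15 and 17, so C's minimax is 15. These differ, so the equilibrium is in mixed strategies.
Let C play 1 with probability q. R is indifferent when 15q + 14(1−q) = 8q + 17(1−q), giving q = 3/10.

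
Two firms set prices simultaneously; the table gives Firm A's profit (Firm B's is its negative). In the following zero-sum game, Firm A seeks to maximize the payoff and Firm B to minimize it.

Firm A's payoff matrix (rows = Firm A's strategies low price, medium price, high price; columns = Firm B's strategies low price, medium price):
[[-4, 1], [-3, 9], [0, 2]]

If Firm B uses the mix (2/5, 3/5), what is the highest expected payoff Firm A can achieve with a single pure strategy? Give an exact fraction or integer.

21/5

low price: (-4)·(2/5) + (1)·(3/5) = -1.
medium price: (-3)·(2/5) + (9)·(3/5) = 21/5.
high price: (0)·(2/5) + (2)·(3/5) = 6/5.
The best pure response is medium price with expected payoff 21/5.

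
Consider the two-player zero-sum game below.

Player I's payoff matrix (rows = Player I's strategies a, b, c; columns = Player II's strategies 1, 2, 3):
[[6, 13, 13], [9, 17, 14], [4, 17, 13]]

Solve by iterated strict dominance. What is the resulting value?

Row a is strictly dominated by row b (9>6, 17>13, 14>13); eliminate a.
Column 2 is strictly dominated by 1 for Player II (9<17, 4<17); eliminate 2.
Column 3 is strictly dominated by 1 for Player II (9<14, 4<13); eliminate 3.
Row c is strictly dominated by row b (9>4); eliminate c.
Only (b, 1) remains, with payoff 9.

9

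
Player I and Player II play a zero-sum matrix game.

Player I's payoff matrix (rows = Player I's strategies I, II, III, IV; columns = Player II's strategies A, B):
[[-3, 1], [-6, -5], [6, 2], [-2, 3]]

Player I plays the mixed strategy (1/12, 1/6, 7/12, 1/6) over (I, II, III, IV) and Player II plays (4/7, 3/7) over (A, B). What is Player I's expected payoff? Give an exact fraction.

125/84

Against (4/7, 3/7), each row's expected payoff is I: -9/7; II: -39/7; III: 30/7; IV: 1/7.
Taking the (1/12, 1/6, 7/12, 1/6)-weighted average: (1/12)·(-9/7) + (1/6)·(-39/7) + (7/12)·(30/7) + (1/6)·(1/7) = 125/84.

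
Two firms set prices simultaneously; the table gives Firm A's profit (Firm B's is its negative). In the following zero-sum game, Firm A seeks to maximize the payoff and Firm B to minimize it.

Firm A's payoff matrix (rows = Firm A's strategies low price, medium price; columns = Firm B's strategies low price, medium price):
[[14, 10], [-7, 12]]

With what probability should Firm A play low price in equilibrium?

19/23

Row minima are 10 and -7, so Firm A's maximin is 10; column maxima are 14 and 12, so Firm B's minimax is 12. These differ, so the equilibrium is in mixed strategies.
Let Firm A play low price with probability p. Firm B is indifferent when 14p − 7(1−p) = 10p + 12(1−p), giving p = 19/23.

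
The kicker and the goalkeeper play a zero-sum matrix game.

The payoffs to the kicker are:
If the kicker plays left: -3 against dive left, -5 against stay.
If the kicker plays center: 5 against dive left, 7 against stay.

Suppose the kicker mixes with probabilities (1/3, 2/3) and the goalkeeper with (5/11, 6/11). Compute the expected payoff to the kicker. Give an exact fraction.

89/33

Against (5/11, 6/11), each row's expected payoff is left: -45/11; center: 67/11.
Taking the (1/3, 2/3)-weighted average: (1/3)·(-45/11) + (2/3)·(67/11) = 89/33.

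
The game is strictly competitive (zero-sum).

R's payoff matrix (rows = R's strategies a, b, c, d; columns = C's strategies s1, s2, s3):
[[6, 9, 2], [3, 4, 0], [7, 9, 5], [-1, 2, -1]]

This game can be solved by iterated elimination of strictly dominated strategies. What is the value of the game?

Column s2 is strictly dominated by s1 for C (6<9, 3<4, 7<9, -1<2); eliminate s2.
Row a is strictly dominated by row c (7>6, 5>2); eliminate a.
Row d is strictly dominated by row b (3>-1, 0>-1); eliminate d.
Column s1 is strictly dominated by s3 for C (0<3, 5<7); eliminate s1.
Row b is strictly dominated by row c (5>0); eliminate b.
Only (c, s3) remains, with payoff 5.

5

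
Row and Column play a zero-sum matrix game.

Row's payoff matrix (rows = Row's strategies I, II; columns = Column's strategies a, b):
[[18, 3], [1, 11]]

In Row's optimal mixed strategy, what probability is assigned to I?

2/5

Row minima are 3 and 1, so Row's maximin is 3; column maxima are 18 and 11, so Column's minimax is 11. These differ, so the equilibrium is in mixed strategies.
Let Row play I with probability p. Column is indifferent when 18p + (1−p) = 3p + 11(1−p), giving p = 2/5.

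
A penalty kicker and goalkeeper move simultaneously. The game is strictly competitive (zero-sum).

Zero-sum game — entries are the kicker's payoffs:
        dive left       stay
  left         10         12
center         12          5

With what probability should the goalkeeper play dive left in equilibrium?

Row minima are 10 and 5, so the kicker's maximin is 10; column maxima are 12 and 12, so the goalkeeper's minimax is 12. These differ, so the equilibrium is in mixed strategies.
Let the goalkeeper play dive left with probability q. The kicker is indifferent when 10q + 12(1−q) = 12q + 5(1−q), giving q = 7/9.

7/9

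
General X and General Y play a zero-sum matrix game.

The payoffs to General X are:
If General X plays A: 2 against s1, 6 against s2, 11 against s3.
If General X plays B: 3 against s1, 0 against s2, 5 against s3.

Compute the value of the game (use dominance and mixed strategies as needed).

18/7

Column s3 is strictly dominated by s2 for General Y (it gives General X more in every row).
The remaining 2×2 game on (A, B) × (s1, s2) has no saddle point. Let General X play A with probability p; indifference gives 2p + 3(1−p) = 6p, so p = 3/7.
Similarly General Y's optimal q on s1 is 6/7, and the value is 2·(6/7) + (6)·(1/7) = 18/7.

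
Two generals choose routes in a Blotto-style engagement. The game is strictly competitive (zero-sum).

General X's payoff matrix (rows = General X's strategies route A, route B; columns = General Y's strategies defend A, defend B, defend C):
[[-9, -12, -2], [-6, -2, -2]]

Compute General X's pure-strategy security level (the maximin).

-6

The worst-case payoff for each row is route A: -12, route B: -6.
The best of these is -6.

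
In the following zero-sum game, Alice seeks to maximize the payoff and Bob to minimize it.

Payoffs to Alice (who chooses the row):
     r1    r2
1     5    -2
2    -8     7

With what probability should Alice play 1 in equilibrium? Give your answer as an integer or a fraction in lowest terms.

Row minima are -2 and -8, so Alice's maximin is -2; column maxima are 5 and 7, so Bob's minimax is 5. These differ, so the equilibrium is in mixed strategies.
Let Alice play 1 with probability p. Bob is indifferent when 5p − 8(1−p) = −2p + 7(1−p), giving p = 15/22.

15/22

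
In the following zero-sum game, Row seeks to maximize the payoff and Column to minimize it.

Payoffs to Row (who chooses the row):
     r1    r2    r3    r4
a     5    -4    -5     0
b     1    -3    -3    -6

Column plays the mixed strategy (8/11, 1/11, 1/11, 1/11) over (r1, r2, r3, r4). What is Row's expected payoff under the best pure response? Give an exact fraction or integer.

31/11

a: (5)·(8/11) + (-4)·(1/11) + (-5)·(1/11) + (0)·(1/11) = 31/11.
b: (1)·(8/11) + (-3)·(1/11) + (-3)·(1/11) + (-6)·(1/11) = -4/11.
The best pure response is a with expected payoff 31/11.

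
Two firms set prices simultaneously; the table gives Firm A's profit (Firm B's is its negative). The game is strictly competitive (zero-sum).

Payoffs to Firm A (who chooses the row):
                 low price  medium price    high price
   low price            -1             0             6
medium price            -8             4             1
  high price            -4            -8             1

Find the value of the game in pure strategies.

Row minima: -1, -8, -8 → Firm A's maximin is -1.
Column maxima: -1, 4, 6 → Firm B's minimax is -1.
They coincide at (low price, low price), so the value is -1.

-1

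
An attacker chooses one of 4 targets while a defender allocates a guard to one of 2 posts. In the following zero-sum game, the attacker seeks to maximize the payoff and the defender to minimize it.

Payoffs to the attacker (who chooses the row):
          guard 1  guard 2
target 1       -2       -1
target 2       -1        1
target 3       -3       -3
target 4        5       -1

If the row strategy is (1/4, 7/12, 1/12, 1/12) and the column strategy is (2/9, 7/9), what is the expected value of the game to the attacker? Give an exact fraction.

-11/54

Against (2/9, 7/9), each row's expected payoff is target 1: -11/9; target 2: 5/9; target 3: -3; target 4: 1/3.
Taking the (1/4, 7/12, 1/12, 1/12)-weighted average: (1/4)·(-11/9) + (7/12)·(5/9) + (1/12)·(-3) + (1/12)·(1/3) = -11/54.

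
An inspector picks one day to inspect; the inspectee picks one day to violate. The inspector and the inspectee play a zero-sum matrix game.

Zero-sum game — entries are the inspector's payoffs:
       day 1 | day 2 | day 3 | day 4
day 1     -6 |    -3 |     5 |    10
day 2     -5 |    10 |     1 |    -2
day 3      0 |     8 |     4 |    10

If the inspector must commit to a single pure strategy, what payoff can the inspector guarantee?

0

The worst-case payoff for each row is day 1: -6, day 2: -5, day 3: 0.
The best of these is 0.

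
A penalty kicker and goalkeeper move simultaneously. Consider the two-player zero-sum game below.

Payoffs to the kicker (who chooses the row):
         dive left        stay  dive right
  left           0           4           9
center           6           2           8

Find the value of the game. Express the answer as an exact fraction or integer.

Column dive right is strictly dominated by stay for the goalkeeper (it gives the kicker more in every row).
The remaining 2×2 game on (left, center) × (dive left, stay) has no saddle point. Let the kicker play left with probability p; indifference gives 6(1−p) = 4p + 2(1−p), so p = 1/2.
Similarly the goalkeeper's optimal q on dive left is 1/4, and the value is 0·(1/4) + (4)·(3/4) = 3.

3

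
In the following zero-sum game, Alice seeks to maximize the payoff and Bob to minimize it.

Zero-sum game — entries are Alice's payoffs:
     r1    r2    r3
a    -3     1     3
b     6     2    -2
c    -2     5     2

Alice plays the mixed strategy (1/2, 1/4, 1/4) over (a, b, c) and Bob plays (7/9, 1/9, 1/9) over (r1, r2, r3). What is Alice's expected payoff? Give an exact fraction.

Against (7/9, 1/9, 1/9), each row's expected payoff is a: -17/9; b: 14/3; c: -7/9.
Taking the (1/2, 1/4, 1/4)-weighted average: (1/2)·(-17/9) + (1/4)·(14/3) + (1/4)·(-7/9) = 1/36.

1/36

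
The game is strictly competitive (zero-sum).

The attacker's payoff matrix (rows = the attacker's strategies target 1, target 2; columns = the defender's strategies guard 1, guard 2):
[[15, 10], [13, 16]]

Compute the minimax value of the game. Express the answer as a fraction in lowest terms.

55/4

Row minima are 10 and 13, so the attacker's maximin is 13; column maxima are 15 and 16, so the defender's minimax is 15. These differ, so the equilibrium is in mixed strategies.
Let the attacker play target 1 with probability p. The defender is indifferent when 15p + 13(1−p) = 10p + 16(1−p), giving p = 3/8.
Let the defender play guard 1 with probability q. The attacker is indifferent when 15q + 10(1−q) = 13q + 16(1−q), giving q = 3/4.
The value is 15·(3/4) + (10)·(1/4) = 55/4.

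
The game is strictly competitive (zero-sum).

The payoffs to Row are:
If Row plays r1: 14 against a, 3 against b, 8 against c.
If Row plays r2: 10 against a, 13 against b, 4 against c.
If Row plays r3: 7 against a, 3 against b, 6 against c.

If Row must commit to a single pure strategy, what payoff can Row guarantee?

The worst-case payoff for each row is r1: 3, r2: 4, r3: 3.
The best of these is 4.

4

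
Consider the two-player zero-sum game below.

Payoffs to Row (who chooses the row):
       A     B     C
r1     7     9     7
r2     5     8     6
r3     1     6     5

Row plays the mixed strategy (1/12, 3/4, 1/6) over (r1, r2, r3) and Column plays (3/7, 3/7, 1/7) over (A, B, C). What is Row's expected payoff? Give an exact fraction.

Against (3/7, 3/7, 1/7), each row's expected payoff is r1: 55/7; r2: 45/7; r3: 26/7.
Taking the (1/12, 3/4, 1/6)-weighted average: (1/12)·(55/7) + (3/4)·(45/7) + (1/6)·(26/7) = 128/21.

128/21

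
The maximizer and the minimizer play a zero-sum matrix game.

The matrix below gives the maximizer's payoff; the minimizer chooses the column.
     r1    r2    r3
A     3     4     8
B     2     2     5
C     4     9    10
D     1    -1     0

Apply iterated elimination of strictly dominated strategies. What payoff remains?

Column r3 is strictly dominated by r2 for the minimizer (4<8, 2<5, 9<10, -1<0); eliminate r3.
Row D is strictly dominated by row A (3>1, 4>-1); eliminate D.
Row B is strictly dominated by row A (3>2, 4>2); eliminate B.
Column r2 is strictly dominated by r1 for the minimizer (3<4, 4<9); eliminate r2.
Row A is strictly dominated by row C (4>3); eliminate A.
Only (C, r1) remains, with payoff 4.

4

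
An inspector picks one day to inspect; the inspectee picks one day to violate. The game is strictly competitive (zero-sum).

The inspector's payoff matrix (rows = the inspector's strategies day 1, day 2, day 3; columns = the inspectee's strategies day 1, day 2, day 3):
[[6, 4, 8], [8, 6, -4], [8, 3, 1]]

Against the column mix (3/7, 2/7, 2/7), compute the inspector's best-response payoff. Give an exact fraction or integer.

day 1: (6)·(3/7) + (4)·(2/7) + (8)·(2/7) = 6.
day 2: (8)·(3/7) + (6)·(2/7) + (-4)·(2/7) = 4.
day 3: (8)·(3/7) + (3)·(2/7) + (1)·(2/7) = 32/7.
The best pure response is day 1 with expected payoff 6.

6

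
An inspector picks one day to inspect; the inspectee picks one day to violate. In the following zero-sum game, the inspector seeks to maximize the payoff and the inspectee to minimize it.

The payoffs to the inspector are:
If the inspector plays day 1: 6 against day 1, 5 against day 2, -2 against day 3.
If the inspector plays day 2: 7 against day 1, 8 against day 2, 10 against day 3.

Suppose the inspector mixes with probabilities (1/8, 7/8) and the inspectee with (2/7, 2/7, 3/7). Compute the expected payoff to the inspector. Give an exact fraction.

Against (2/7, 2/7, 3/7), each row's expected payoff is day 1: 16/7; day 2: 60/7.
Taking the (1/8, 7/8)-weighted average: (1/8)·(16/7) + (7/8)·(60/7) = 109/14.

109/14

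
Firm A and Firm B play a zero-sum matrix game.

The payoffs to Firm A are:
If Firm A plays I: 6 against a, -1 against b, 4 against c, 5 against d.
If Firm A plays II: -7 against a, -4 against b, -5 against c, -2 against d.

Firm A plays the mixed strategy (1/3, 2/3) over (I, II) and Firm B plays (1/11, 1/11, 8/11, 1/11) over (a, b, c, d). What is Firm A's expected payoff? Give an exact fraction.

Against (1/11, 1/11, 8/11, 1/11), each row's expected payoff is I: 42/11; II: -53/11.
Taking the (1/3, 2/3)-weighted average: (1/3)·(42/11) + (2/3)·(-53/11) = -64/33.

-64/33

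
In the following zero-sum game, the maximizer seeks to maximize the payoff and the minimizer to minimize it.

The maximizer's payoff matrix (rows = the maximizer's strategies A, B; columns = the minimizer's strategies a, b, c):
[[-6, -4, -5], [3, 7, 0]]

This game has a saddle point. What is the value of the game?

Row minima: -6, 0 → the maximizer's maximin is 0.
Column maxima: 3, 7, 0 → the minimizer's minimax is 0.
They coincide at (B, c), so the value is 0.

0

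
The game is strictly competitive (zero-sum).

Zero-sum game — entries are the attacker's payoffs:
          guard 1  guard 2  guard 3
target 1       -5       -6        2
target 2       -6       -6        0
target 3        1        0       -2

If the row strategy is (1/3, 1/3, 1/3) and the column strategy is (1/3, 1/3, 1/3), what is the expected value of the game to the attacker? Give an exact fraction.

Against (1/3, 1/3, 1/3), each row's expected payoff is target 1: -3; target 2: -4; target 3: -1/3.
Taking the (1/3, 1/3, 1/3)-weighted average: (1/3)·(-3) + (1/3)·(-4) + (1/3)·(-1/3) = -22/9.

-22/9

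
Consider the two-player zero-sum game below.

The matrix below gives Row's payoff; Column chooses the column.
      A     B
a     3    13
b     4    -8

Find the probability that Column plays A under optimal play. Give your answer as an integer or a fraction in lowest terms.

Row minima are 3 and -8, so Row's maximin is 3; column maxima are 4 and 13, so Column's minimax is 4. These differ, so the equilibrium is in mixed strategies.
Let Column play A with probability q. Row is indifferent when 3q + 13(1−q) = 4q − 8(1−q), giving q = 21/22.

21/22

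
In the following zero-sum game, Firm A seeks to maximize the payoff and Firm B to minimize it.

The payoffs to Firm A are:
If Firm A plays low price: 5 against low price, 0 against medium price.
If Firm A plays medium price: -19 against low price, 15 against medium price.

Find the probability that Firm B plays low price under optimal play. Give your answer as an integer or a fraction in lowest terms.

Row minima are 0 and -19, so Firm A's maximin is 0; column maxima are 5 and 15, so Firm B's minimax is 5. These differ, so the equilibrium is in mixed strategies.
Let Firm B play low price with probability q. Firm A is indifferent when 5q = −19q + 15(1−q), giving q = 5/13.

5/13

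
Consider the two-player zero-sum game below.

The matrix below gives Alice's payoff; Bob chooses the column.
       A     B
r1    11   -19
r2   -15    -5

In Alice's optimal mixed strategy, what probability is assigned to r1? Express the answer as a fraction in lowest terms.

1/4

Row minima are -19 and -15, so Alice's maximin is -15; column maxima are 11 and -5, so Bob's minimax is -5. These differ, so the equilibrium is in mixed strategies.
Let Alice play r1 with probability p. Bob is indifferent when 11p − 15(1−p) = −19p − 5(1−p), giving p = 1/4.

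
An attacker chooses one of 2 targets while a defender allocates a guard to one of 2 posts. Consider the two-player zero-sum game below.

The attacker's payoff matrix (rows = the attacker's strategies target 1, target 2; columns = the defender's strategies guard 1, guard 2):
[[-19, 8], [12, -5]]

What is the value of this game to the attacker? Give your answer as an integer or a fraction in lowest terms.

1/44

Row minima are -19 and -5, so the attacker's maximin is -5; column maxima are 12 and 8, so the defender's minimax is 8. These differ, so the equilibrium is in mixed strategies.
Let the attacker play target 1 with probability p. The defender is indifferent when −19p + 12(1−p) = 8p − 5(1−p), giving p = 17/44.
Let the defender play guard 1 with probability q. The attacker is indifferent when −19q + 8(1−q) = 12q − 5(1−q), giving q = 13/44.
The value is -19·(13/44) + (8)·(31/44) = 1/44.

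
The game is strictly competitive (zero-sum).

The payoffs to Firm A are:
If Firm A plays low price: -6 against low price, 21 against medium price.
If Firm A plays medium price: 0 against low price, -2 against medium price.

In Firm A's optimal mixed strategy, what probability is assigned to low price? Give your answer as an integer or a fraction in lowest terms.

2/29

Row minima are -6 and -2, so Firm A's maximin is -2; column maxima are 0 and 21, so Firm B's minimax is 0. These differ, so the equilibrium is in mixed strategies.
Let Firm A play low price with probability p. Firm B is indifferent when −6p = 21p − 2(1−p), giving p = 2/29.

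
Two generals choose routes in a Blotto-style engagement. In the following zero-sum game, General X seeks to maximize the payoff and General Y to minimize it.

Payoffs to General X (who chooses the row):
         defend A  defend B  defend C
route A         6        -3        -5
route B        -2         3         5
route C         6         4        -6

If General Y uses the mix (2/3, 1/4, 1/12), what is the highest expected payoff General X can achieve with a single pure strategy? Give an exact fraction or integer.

9/2

route A: (6)·(2/3) + (-3)·(1/4) + (-5)·(1/12) = 17/6.
route B: (-2)·(2/3) + (3)·(1/4) + (5)·(1/12) = -1/6.
route C: (6)·(2/3) + (4)·(1/4) + (-6)·(1/12) = 9/2.
The best pure response is route C with expected payoff 9/2.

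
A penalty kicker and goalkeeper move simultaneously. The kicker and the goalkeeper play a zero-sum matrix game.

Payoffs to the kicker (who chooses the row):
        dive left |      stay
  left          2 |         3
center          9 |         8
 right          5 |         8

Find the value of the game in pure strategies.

8

Row minima: 2, 8, 5 → the kicker's maximin is 8.
Column maxima: 9, 8 → the goalkeeper's minimax is 8.
They coincide at (center, stay), so the value is 8.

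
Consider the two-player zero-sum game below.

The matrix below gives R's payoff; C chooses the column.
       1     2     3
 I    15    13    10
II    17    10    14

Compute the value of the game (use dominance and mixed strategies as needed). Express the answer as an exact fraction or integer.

82/7

Column 1 is strictly dominated by 3 for C (it gives R more in every row).
The remaining 2×2 game on (I, II) × (2, 3) has no saddle point. Let R play I with probability p; indifference gives 13p + 10(1−p) = 10p + 14(1−p), so p = 4/7.
Similarly C's optimal q on 2 is 4/7, and the value is 13·(4/7) + (10)·(3/7) = 82/7.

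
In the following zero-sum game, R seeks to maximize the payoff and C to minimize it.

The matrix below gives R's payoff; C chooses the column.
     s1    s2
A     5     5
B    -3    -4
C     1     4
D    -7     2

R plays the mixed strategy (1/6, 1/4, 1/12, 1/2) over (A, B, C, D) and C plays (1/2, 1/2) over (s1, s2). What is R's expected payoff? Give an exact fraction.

Against (1/2, 1/2), each row's expected payoff is A: 5; B: -7/2; C: 5/2; D: -5/2.
Taking the (1/6, 1/4, 1/12, 1/2)-weighted average: (1/6)·(5) + (1/4)·(-7/2) + (1/12)·(5/2) + (1/2)·(-5/2) = -13/12.

-13/12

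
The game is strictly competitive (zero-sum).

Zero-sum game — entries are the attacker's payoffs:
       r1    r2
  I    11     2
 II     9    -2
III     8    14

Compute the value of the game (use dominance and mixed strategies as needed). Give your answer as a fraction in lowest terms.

Row II is strictly dominated by row I, so the attacker never plays it.
The remaining 2×2 game on (I, III) × (r1, r2) has no saddle point. Let the attacker play I with probability p; indifference gives 11p + 8(1−p) = 2p + 14(1−p), so p = 2/5.
Similarly the defender's optimal q on r1 is 4/5, and the value is 11·(4/5) + (2)·(1/5) = 46/5.

46/5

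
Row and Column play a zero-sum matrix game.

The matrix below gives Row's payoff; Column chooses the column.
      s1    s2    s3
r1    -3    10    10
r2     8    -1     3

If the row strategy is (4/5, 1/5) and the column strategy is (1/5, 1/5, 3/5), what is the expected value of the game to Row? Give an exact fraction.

Against (1/5, 1/5, 3/5), each row's expected payoff is r1: 37/5; r2: 16/5.
Taking the (4/5, 1/5)-weighted average: (4/5)·(37/5) + (1/5)·(16/5) = 164/25.

164/25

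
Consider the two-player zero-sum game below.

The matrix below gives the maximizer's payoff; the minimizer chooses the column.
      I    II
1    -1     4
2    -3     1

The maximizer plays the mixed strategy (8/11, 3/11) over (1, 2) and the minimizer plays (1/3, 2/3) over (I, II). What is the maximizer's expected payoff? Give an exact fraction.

Against (1/3, 2/3), each row's expected payoff is 1: 7/3; 2: -1/3.
Taking the (8/11, 3/11)-weighted average: (8/11)·(7/3) + (3/11)·(-1/3) = 53/33.

53/33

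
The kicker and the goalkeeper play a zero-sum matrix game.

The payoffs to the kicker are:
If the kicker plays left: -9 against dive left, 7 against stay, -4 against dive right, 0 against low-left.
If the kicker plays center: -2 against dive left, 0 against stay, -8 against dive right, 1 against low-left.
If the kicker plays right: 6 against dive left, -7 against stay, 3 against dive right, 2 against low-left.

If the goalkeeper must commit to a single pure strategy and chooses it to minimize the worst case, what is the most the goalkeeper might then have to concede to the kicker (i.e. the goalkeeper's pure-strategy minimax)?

2

The worst case (largest entry) in each column is dive left: 6, stay: 7, dive right: 3, low-left: 2.
The best (smallest) of these is 2.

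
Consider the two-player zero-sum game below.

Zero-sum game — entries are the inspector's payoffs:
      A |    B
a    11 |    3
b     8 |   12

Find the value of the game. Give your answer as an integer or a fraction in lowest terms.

9

Row minima are 3 and 8, so the inspector's maximin is 8; column maxima are 11 and 12, so the inspectee's minimax is 11. These differ, so the equilibrium is in mixed strategies.
Let the inspector play a with probability p. The inspectee is indifferent when 11p + 8(1−p) = 3p + 12(1−p), giving p = 1/3.
Let the inspectee play A with probability q. The inspector is indifferent when 11q + 3(1−q) = 8q + 12(1−q), giving q = 3/4.
The value is 11·(3/4) + (3)·(1/4) = 9.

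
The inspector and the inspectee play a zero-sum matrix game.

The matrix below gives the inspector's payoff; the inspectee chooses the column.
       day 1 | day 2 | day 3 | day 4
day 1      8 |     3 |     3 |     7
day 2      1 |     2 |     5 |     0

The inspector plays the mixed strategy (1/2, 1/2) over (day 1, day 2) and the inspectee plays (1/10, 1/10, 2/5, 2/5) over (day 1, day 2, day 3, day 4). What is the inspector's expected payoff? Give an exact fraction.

Against (1/10, 1/10, 2/5, 2/5), each row's expected payoff is day 1: 51/10; day 2: 23/10.
Taking the (1/2, 1/2)-weighted average: (1/2)·(51/10) + (1/2)·(23/10) = 37/10.

37/10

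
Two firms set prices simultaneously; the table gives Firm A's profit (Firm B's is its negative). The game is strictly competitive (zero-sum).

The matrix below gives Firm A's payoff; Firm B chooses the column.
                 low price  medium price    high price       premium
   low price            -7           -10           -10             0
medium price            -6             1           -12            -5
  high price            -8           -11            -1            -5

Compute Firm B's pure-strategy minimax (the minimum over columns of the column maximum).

The worst case (largest entry) in each column is low price: -6, medium price: 1, high price: -1, premium: 0.
The best (smallest) of these is -6.

-6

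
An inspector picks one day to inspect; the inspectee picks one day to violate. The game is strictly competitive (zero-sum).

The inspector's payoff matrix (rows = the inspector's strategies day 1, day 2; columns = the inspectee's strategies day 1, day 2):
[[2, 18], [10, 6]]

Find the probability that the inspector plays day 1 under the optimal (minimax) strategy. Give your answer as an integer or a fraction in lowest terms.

1/5

Row minima are 2 and 6, so the inspector's maximin is 6; column maxima are 10 and 18, so the inspectee's minimax is 10. These differ, so the equilibrium is in mixed strategies.
Let the inspector play day 1 with probability p. The inspectee is indifferent when 2p + 10(1−p) = 18p + 6(1−p), giving p = 1/5.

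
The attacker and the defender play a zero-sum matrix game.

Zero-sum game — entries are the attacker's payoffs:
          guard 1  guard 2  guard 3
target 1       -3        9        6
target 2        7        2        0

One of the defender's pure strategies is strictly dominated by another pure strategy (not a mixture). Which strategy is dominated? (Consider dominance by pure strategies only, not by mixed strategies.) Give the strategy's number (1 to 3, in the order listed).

The defender prefers columns that give the attacker less. Compare guard 2 with guard 3: 6 < 9, 0 < 2.
So guard 3 strictly dominates guard 2 for the defender; guard 2 is strictly dominated.

2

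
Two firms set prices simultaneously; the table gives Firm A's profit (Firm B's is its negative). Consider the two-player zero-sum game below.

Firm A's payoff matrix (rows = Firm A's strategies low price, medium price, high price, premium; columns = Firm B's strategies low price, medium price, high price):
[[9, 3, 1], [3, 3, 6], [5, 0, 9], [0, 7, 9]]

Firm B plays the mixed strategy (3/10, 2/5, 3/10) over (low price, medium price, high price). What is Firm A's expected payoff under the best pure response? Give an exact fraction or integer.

11/2

low price: (9)·(3/10) + (3)·(2/5) + (1)·(3/10) = 21/5.
medium price: (3)·(3/10) + (3)·(2/5) + (6)·(3/10) = 39/10.
high price: (5)·(3/10) + (0)·(2/5) + (9)·(3/10) = 21/5.
premium: (0)·(3/10) + (7)·(2/5) + (9)·(3/10) = 11/2.
The best pure response is premium with expected payoff 11/2.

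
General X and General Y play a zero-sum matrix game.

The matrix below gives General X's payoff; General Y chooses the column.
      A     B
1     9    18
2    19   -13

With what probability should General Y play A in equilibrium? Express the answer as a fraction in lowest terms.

Row minima are 9 and -13, so General X's maximin is 9; column maxima are 19 and 18, so General Y's minimax is 18. These differ, so the equilibrium is in mixed strategies.
Let General Y play A with probability q. General X is indifferent when 9q + 18(1−q) = 19q − 13(1−q), giving q = 31/41.

31/41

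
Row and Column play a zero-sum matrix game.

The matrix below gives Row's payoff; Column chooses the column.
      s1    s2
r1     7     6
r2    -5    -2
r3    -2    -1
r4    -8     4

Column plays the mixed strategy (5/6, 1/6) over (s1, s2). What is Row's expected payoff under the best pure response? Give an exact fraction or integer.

41/6

r1: (7)·(5/6) + (6)·(1/6) = 41/6.
r2: (-5)·(5/6) + (-2)·(1/6) = -9/2.
r3: (-2)·(5/6) + (-1)·(1/6) = -11/6.
r4: (-8)·(5/6) + (4)·(1/6) = -6.
The best pure response is r1 with expected payoff 41/6.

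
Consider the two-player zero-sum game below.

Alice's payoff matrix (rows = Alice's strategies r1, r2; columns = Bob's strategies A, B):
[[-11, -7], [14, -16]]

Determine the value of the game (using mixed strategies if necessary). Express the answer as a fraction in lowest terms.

Row minima are -11 and -16, so Alice's maximin is -11; column maxima are 14 and -7, so Bob's minimax is -7. These differ, so the equilibrium is in mixed strategies.
Let Alice play r1 with probability p. Bob is indifferent when −11p + 14(1−p) = −7p − 16(1−p), giving p = 15/17.
Let Bob play A with probability q. Alice is indifferent when −11q − 7(1−q) = 14q − 16(1−q), giving q = 9/34.
The value is -11·(9/34) + (-7)·(25/34) = -137/17.

-137/17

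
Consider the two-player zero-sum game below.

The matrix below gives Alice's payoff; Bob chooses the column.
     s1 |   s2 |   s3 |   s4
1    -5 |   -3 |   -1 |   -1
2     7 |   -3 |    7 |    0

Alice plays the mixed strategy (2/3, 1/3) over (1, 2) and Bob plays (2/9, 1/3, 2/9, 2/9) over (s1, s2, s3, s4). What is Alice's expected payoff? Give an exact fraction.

Against (2/9, 1/3, 2/9, 2/9), each row's expected payoff is 1: -23/9; 2: 19/9.
Taking the (2/3, 1/3)-weighted average: (2/3)·(-23/9) + (1/3)·(19/9) = -1.

-1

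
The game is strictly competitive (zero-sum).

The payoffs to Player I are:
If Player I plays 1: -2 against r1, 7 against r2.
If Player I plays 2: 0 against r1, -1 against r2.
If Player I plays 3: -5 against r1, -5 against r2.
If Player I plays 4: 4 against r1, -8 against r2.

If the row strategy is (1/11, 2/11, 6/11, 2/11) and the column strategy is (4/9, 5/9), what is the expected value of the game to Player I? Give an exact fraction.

-301/99

Against (4/9, 5/9), each row's expected payoff is 1: 3; 2: -5/9; 3: -5; 4: -8/3.
Taking the (1/11, 2/11, 6/11, 2/11)-weighted average: (1/11)·(3) + (2/11)·(-5/9) + (6/11)·(-5) + (2/11)·(-8/3) = -301/99.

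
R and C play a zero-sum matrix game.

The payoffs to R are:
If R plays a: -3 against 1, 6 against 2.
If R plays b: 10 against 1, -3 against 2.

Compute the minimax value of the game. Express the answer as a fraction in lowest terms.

51/22

Row minima are -3 and -3, so R's maximin is -3; column maxima are 10 and 6, so C's minimax is 6. These differ, so the equilibrium is in mixed strategies.
Let R play a with probability p. C is indifferent when −3p + 10(1−p) = 6p − 3(1−p), giving p = 13/22.
Let C play 1 with probability q. R is indifferent when −3q + 6(1−q) = 10q − 3(1−q), giving q = 9/22.
The value is -3·(9/22) + (6)·(13/22) = 51/22.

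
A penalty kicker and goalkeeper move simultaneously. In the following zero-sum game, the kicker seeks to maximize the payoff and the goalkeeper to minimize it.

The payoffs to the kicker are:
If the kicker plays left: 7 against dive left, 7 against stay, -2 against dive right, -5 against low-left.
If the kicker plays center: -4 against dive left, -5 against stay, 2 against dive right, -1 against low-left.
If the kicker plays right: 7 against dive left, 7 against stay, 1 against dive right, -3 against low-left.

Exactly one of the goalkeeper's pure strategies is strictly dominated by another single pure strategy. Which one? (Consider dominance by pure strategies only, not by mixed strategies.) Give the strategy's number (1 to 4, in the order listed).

The goalkeeper prefers columns that give the kicker less. Compare dive right with low-left: -5 < -2, -1 < 2, -3 < 1.
So low-left strictly dominates dive right for the goalkeeper; dive right is strictly dominated.

3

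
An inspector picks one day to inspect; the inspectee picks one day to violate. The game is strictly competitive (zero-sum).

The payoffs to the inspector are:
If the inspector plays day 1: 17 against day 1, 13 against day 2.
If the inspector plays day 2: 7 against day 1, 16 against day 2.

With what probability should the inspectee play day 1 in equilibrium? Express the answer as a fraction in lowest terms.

3/13

Row minima are 13 and 7, so the inspector's maximin is 13; column maxima are 17 and 16, so the inspectee's minimax is 16. These differ, so the equilibrium is in mixed strategies.
Let the inspectee play day 1 with probability q. The inspector is indifferent when 17q + 13(1−q) = 7q + 16(1−q), giving q = 3/13.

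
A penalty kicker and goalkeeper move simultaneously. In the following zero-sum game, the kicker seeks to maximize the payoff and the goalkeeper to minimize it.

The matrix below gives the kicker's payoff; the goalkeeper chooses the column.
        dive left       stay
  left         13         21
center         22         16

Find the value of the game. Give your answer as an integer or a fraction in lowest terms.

Row minima are 13 and 16, so the kicker's maximin is 16; column maxima are 22 and 21, so the goalkeeper's minimax is 21. These differ, so the equilibrium is in mixed strategies.
Let the kicker play left with probability p. The goalkeeper is indifferent when 13p + 22(1−p) = 21p + 16(1−p), giving p = 3/7.
Let the goalkeeper play dive left with probability q. The kicker is indifferent when 13q + 21(1−q) = 22q + 16(1−q), giving q = 5/14.
The value is 13·(5/14) + (21)·(9/14) = 127/7.

127/7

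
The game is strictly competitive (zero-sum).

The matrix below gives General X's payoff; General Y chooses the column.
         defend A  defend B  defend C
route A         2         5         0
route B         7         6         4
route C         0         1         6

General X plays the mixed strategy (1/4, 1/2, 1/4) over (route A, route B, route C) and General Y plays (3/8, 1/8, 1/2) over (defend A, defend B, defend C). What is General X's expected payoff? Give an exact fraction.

61/16

Against (3/8, 1/8, 1/2), each row's expected payoff is route A: 11/8; route B: 43/8; route C: 25/8.
Taking the (1/4, 1/2, 1/4)-weighted average: (1/4)·(11/8) + (1/2)·(43/8) + (1/4)·(25/8) = 61/16.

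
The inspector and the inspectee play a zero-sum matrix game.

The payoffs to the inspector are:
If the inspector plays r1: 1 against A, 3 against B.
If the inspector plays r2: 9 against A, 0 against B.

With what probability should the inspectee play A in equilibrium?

3/11

Row minima are 1 and 0, so the inspector's maximin is 1; column maxima are 9 and 3, so the inspectee's minimax is 3. These differ, so the equilibrium is in mixed strategies.
Let the inspectee play A with probability q. The inspector is indifferent when q + 3(1−q) = 9q, giving q = 3/11.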